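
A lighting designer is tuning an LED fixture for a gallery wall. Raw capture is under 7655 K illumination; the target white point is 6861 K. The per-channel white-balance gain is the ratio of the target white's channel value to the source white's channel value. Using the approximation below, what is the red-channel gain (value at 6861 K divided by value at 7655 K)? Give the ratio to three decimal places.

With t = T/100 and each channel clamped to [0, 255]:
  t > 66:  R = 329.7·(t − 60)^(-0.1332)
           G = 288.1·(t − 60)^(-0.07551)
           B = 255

At 7655 K (t = 76.55):
  R = 329.7·(76.55 − 60)^(-0.1332) = 329.7·16.55^(-0.1332) = 329.7·0.68811 = 226.869.
At 6861 K (t = 68.61):
  R = 329.7·(68.61 − 60)^(-0.1332) = 329.7·8.61^(-0.1332) = 329.7·0.75068 = 247.501.
Gain = 247.501 / 226.869 = 1.0909 → 1.091.

1.091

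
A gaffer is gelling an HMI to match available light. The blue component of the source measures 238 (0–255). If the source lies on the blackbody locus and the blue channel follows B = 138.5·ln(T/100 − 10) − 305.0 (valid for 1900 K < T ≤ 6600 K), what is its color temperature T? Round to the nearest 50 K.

ln(t − 10) = (238 + 305.0) / 138.5 = 3.9206.
t − 10 = e^3.9206 = 50.430, so t = 60.430.
T = 100·t = 6043 K → 6050 K to the nearest 50 K.

6050 K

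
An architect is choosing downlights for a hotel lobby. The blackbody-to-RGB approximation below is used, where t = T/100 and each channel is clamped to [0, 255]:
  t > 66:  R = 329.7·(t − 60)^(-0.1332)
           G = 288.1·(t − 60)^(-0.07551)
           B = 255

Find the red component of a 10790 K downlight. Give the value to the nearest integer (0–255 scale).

t = 10790/100 = 107.9; the t > 66 branch applies.
R = 329.7·(107.9 − 60)^(-0.1332) = 329.7·47.9^(-0.1332) = 329.7·0.59728 = 196.924.
Rounded: 197.

197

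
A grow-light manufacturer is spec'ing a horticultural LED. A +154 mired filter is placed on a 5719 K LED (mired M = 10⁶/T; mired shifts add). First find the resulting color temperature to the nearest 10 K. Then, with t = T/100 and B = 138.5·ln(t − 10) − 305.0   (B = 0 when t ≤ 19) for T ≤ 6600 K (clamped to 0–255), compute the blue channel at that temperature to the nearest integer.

113

M_in = 10⁶/5719 = 174.86; M_out = 174.86 + (+154) = 328.86.
T_out = 10⁶/328.86 = 3040.8 K → 3040 K; t = 30.4.
B = 138.5·ln(30.4 − 10) − 305.0 = 138.5·ln 20.4 − 305.0 = 138.5·3.0155 − 305.0 = 112.652.
Rounded: 113.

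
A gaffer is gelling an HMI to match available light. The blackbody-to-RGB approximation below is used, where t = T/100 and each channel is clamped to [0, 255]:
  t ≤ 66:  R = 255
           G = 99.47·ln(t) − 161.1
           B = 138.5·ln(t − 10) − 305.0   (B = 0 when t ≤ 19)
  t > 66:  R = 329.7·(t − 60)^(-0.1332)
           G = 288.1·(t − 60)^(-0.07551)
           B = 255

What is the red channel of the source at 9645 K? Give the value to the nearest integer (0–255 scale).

t = 9645/100 = 96.45; the t > 66 branch applies.
R = 329.7·(96.45 − 60)^(-0.1332) = 329.7·36.45^(-0.1332) = 329.7·0.61942 = 204.221.
Rounded: 204.

204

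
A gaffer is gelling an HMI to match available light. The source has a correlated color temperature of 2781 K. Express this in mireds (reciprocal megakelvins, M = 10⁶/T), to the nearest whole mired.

360 mireds

M = 10⁶ / 2781 = 359.583 → 360 mireds.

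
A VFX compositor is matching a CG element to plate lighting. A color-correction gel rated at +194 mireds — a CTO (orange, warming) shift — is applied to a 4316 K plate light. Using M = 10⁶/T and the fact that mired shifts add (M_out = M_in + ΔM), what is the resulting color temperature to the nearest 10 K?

M_in = 10⁶/4316 = 231.70 mireds.
M_out = 231.70 + (+194) = 425.70 mireds.
T_out = 10⁶/425.70 = 2349.1 K → 2350 K.

2350 K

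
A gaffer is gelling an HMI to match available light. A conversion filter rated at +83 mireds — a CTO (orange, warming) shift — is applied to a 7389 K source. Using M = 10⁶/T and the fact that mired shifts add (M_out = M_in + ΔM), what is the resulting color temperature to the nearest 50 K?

M_in = 10⁶/7389 = 135.34 mireds.
M_out = 135.34 + (+83) = 218.34 mireds.
T_out = 10⁶/218.34 = 4580.1 K → 4600 K.

4600 K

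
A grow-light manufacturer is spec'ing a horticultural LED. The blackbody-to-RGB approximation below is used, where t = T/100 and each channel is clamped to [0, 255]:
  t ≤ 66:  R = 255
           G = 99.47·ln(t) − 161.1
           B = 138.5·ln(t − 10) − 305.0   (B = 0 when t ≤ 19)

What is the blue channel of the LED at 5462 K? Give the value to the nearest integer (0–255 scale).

221

t = 5462/100 = 54.62; the t ≤ 66 branch applies.
B = 138.5·ln(54.62 − 10) − 305.0 = 138.5·ln 44.62 − 305.0 = 138.5·3.7982 − 305.0 = 221.048.
Rounded: 221.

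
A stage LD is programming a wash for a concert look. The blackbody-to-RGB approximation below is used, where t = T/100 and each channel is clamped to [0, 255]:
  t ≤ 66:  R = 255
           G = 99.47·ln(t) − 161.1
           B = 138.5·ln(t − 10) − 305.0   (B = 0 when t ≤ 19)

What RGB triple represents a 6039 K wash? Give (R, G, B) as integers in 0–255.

t = 6039/100 = 60.39; the t ≤ 66 branch applies.
R = 255 by definition for t ≤ 66.
G = 99.47·ln 60.39 − 161.1 = 99.47·4.1008 − 161.1 = 246.809.
B = 138.5·ln(60.39 − 10) − 305.0 = 138.5·ln 50.39 − 305.0 = 138.5·3.9198 − 305.0 = 237.891.
Rounded: (255, 247, 238).

(255, 247, 238)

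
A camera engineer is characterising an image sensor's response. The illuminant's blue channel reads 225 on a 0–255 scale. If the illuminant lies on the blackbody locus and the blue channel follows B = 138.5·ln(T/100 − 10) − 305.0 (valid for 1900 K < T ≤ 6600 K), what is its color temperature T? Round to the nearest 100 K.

5600 K

ln(t − 10) = (225 + 305.0) / 138.5 = 3.8267.
t − 10 = e^3.8267 = 45.911, so t = 55.911.
T = 100·t = 5591 K → 5600 K to the nearest 100 K.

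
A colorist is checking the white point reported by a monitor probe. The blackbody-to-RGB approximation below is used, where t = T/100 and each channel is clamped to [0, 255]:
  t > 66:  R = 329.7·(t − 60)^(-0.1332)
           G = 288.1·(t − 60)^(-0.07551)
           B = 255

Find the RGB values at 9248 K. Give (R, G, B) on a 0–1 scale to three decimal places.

(0.813, 0.869, 1.000)

t = 9248/100 = 92.48; the t > 66 branch applies.
R = 329.7·(92.48 − 60)^(-0.1332) = 329.7·32.48^(-0.1332) = 329.7·0.62900 = 207.382.
G = 288.1·(92.48 − 60)^(-0.07551) = 288.1·32.48^(-0.07551) = 288.1·0.76888 = 221.514.
B = 255 by definition for t > 66.
Dividing each by 255: (0.8133, 0.8687, 1.0000) → (0.813, 0.869, 1.000).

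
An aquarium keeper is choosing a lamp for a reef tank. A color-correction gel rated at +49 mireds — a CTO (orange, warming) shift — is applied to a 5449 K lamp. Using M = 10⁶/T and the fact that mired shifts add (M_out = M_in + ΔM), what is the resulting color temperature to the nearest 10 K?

4300 K

M_in = 10⁶/5449 = 183.52 mireds.
M_out = 183.52 + (+49) = 232.52 mireds.
T_out = 10⁶/232.52 = 4300.7 K → 4300 K.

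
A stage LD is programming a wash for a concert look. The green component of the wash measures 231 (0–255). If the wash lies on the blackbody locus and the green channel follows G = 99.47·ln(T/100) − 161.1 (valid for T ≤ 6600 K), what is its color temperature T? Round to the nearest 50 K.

5150 K

ln t = (231 + 161.1) / 99.47 = 3.9419.
t = e^3.9419 = 51.516.
T = 100·t = 5152 K → 5150 K to the nearest 50 K.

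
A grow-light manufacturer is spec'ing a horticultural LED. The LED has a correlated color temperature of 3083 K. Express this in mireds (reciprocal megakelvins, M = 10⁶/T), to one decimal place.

324.4 mireds

M = 10⁶ / 3083 = 324.359 → 324.4 mireds.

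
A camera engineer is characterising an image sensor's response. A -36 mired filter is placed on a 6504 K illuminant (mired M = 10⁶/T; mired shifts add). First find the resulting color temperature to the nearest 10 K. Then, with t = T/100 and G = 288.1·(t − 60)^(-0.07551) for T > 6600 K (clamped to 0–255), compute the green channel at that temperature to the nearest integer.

M_in = 10⁶/6504 = 153.75; M_out = 153.75 + (-36) = 117.75.
T_out = 10⁶/117.75 = 8492.5 K → 8490 K; t = 84.9.
G = 288.1·(84.9 − 60)^(-0.07551) = 288.1·24.9^(-0.07551) = 288.1·0.78446 = 226.004.
Rounded: 226.

226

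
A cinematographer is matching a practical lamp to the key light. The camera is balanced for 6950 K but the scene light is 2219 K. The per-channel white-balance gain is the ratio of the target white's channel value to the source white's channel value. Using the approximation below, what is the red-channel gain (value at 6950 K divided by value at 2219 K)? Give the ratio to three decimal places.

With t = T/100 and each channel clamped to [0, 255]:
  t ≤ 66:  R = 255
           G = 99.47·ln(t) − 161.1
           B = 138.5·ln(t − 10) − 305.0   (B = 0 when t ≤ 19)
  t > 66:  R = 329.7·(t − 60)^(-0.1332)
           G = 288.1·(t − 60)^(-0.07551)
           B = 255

0.958

At 2219 K (t = 22.19):
  R = 255 by definition for t ≤ 66.
At 6950 K (t = 69.5):
  R = 329.7·(69.5 − 60)^(-0.1332) = 329.7·9.5^(-0.1332) = 329.7·0.74091 = 244.279.
Gain = 244.279 / 255.000 = 0.9580 → 0.958.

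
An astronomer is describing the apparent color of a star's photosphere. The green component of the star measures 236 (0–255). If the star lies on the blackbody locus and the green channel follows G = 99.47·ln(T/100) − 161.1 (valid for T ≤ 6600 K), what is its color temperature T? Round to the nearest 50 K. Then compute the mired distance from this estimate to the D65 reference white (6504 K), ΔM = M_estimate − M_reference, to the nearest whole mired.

ln t = (236 + 161.1) / 99.47 = 3.9922.
t = e^3.9922 = 54.172.
T = 100·t = 5417 K → 5400 K to the nearest 50 K.
M_estimate = 10⁶/5400 = 185.19; M_reference = 10⁶/6504 = 153.75.
ΔM = 185.19 − 153.75 = 31.43 → +31 mireds.

+31 mireds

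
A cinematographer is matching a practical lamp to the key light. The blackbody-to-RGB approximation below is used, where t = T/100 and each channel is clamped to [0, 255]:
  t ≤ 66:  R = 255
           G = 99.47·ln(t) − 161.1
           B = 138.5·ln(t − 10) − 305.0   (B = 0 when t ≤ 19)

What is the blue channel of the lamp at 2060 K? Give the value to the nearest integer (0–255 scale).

22

t = 2060/100 = 20.6; the t ≤ 66 branch applies.
B = 138.5·ln(20.6 − 10) − 305.0 = 138.5·ln 10.6 − 305.0 = 138.5·2.3609 − 305.0 = 21.978.
Rounded: 22.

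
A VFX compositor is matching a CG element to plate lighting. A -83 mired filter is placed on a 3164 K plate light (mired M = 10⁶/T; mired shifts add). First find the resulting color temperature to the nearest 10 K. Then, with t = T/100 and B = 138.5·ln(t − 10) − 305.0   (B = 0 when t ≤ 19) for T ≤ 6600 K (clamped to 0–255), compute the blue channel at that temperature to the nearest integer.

179

M_in = 10⁶/3164 = 316.06; M_out = 316.06 + (-83) = 233.06.
T_out = 10⁶/233.06 = 4290.8 K → 4290 K; t = 42.9.
B = 138.5·ln(42.9 − 10) − 305.0 = 138.5·ln 32.9 − 305.0 = 138.5·3.4935 − 305.0 = 178.846.
Rounded: 179.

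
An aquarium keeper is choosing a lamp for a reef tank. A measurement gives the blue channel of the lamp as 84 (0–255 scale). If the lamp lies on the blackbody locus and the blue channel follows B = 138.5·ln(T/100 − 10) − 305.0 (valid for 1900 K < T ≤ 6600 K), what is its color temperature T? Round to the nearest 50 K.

ln(t − 10) = (84 + 305.0) / 138.5 = 2.8087.
t − 10 = e^2.8087 = 16.588, so t = 26.588.
T = 100·t = 2659 K → 2650 K to the nearest 50 K.

2650 K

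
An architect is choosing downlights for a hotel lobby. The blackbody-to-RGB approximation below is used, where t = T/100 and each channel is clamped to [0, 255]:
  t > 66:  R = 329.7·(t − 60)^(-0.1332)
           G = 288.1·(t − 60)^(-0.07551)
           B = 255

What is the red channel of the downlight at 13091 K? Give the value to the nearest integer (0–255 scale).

187

t = 13091/100 = 130.91; the t > 66 branch applies.
R = 329.7·(130.91 − 60)^(-0.1332) = 329.7·70.91^(-0.1332) = 329.7·0.56687 = 186.898.
Rounded: 187.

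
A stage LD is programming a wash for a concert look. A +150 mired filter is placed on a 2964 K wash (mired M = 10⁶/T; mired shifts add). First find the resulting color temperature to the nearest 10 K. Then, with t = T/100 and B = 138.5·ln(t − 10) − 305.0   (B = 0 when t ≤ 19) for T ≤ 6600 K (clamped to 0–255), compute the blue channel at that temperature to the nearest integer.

M_in = 10⁶/2964 = 337.38; M_out = 337.38 + (+150) = 487.38.
T_out = 10⁶/487.38 = 2051.8 K → 2050 K; t = 20.5.
B = 138.5·ln(20.5 − 10) − 305.0 = 138.5·ln 10.5 − 305.0 = 138.5·2.3514 − 305.0 = 20.665.
Rounded: 21.

21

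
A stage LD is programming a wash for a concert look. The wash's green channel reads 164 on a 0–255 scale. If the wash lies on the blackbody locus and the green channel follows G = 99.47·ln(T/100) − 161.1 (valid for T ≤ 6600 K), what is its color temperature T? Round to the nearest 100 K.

ln t = (164 + 161.1) / 99.47 = 3.2683.
t = e^3.2683 = 26.267.
T = 100·t = 2627 K → 2600 K to the nearest 100 K.

2600 K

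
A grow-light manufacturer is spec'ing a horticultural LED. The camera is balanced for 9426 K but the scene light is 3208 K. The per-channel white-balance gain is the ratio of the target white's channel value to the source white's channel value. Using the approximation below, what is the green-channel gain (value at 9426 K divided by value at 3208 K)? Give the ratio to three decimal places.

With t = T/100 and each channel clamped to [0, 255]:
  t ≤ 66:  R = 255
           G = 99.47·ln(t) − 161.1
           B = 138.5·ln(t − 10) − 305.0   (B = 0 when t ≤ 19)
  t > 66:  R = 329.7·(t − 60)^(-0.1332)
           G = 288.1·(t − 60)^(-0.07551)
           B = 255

At 3208 K (t = 32.08):
  G = 99.47·ln 32.08 − 161.1 = 99.47·3.4682 − 161.1 = 183.885.
At 9426 K (t = 94.26):
  G = 288.1·(94.26 − 60)^(-0.07551) = 288.1·34.26^(-0.07551) = 288.1·0.76579 = 220.623.
Gain = 220.623 / 183.885 = 1.1998 → 1.200.

1.200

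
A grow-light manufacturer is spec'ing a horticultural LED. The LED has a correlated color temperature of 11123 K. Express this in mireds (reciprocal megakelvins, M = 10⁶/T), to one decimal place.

M = 10⁶ / 11123 = 89.904 → 89.9 mireds.

89.9 mireds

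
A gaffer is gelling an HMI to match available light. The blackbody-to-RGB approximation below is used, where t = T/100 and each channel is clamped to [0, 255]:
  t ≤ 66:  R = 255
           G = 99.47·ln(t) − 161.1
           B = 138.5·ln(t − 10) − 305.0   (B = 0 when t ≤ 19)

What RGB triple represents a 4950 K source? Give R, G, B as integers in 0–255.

R=255, G=227, B=204

t = 4950/100 = 49.5; the t ≤ 66 branch applies.
R = 255 by definition for t ≤ 66.
G = 99.47·ln 49.5 − 161.1 = 99.47·3.9020 − 161.1 = 227.029.
B = 138.5·ln(49.5 − 10) − 305.0 = 138.5·ln 39.5 − 305.0 = 138.5·3.6763 − 305.0 = 204.168.
Rounded: (255, 227, 204).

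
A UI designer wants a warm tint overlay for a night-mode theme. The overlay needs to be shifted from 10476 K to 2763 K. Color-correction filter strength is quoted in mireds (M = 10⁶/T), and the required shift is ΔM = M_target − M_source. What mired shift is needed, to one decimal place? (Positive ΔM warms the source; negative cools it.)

+266.5 mireds

M_source = 10⁶/10476 = 95.456; M_target = 10⁶/2763 = 361.925.
ΔM = 361.925 − 95.456 = 266.469 → +266.5 mireds, a warming shift.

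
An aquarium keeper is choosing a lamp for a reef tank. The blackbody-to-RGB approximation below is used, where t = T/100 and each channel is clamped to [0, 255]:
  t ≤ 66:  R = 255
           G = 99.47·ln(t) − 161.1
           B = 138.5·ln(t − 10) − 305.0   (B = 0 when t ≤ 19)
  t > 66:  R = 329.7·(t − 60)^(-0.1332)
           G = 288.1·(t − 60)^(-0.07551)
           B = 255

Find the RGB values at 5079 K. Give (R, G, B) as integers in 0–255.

t = 5079/100 = 50.79; the t ≤ 66 branch applies.
R = 255 by definition for t ≤ 66.
G = 99.47·ln 50.79 − 161.1 = 99.47·3.9277 − 161.1 = 229.588.
B = 138.5·ln(50.79 − 10) − 305.0 = 138.5·ln 40.79 − 305.0 = 138.5·3.7084 − 305.0 = 208.619.
Rounded: (255, 230, 209).

(255, 230, 209)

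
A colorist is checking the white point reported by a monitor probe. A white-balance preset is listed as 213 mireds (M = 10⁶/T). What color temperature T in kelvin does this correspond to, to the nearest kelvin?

4695 K

T = 10⁶ / 213 = 4694.84 K → 4695 K.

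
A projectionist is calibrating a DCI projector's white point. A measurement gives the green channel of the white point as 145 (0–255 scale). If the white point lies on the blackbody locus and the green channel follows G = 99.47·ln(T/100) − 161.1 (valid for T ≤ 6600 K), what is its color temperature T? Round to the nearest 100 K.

2200 K

ln t = (145 + 161.1) / 99.47 = 3.0773.
t = e^3.0773 = 21.700.
T = 100·t = 2170 K → 2200 K to the nearest 100 K.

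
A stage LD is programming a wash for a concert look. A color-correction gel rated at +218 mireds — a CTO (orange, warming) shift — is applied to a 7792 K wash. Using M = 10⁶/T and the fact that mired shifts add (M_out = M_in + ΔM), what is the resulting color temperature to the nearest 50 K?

M_in = 10⁶/7792 = 128.34 mireds.
M_out = 128.34 + (+218) = 346.34 mireds.
T_out = 10⁶/346.34 = 2887.4 K → 2900 K.

2900 K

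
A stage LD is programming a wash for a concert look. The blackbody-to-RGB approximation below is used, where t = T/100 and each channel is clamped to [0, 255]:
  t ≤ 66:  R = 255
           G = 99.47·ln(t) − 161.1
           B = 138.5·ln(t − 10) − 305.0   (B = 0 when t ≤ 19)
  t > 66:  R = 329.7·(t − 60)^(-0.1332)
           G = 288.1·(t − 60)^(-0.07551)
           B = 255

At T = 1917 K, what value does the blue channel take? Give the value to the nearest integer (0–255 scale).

t = 1917/100 = 19.17; the t ≤ 66 branch applies.
B = 138.5·ln(19.17 − 10) − 305.0 = 138.5·ln 9.17 − 305.0 = 138.5·2.2159 − 305.0 = 1.907.
Rounded: 2.

2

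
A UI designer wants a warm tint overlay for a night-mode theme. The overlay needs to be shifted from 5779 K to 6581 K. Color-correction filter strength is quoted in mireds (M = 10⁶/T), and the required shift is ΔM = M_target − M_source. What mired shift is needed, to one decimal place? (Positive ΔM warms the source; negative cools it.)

M_source = 10⁶/5779 = 173.040; M_target = 10⁶/6581 = 151.953.
ΔM = 151.953 − 173.040 = -21.088 → -21.1 mireds, a cooling shift.

-21.1 mireds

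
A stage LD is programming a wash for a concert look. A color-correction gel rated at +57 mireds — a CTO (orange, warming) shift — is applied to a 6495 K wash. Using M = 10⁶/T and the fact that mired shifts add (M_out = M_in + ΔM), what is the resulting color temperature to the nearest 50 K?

4750 K

M_in = 10⁶/6495 = 153.96 mireds.
M_out = 153.96 + (+57) = 210.96 mireds.
T_out = 10⁶/210.96 = 4740.1 K → 4750 K.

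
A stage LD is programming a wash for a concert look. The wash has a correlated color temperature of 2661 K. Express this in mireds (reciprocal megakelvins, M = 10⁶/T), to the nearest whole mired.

M = 10⁶ / 2661 = 375.799 → 376 mireds.

376 mireds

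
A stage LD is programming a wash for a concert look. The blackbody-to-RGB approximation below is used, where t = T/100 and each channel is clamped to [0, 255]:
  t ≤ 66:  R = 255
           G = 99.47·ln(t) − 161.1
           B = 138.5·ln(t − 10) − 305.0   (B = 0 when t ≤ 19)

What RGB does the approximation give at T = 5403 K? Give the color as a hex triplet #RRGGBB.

#FFECDB

t = 5403/100 = 54.03; the t ≤ 66 branch applies.
R = 255 by definition for t ≤ 66.
G = 99.47·ln 54.03 − 161.1 = 99.47·3.9895 − 161.1 = 235.739.
B = 138.5·ln(54.03 − 10) − 305.0 = 138.5·ln 44.03 − 305.0 = 138.5·3.7849 − 305.0 = 219.205.
Rounded: (255, 236, 219).
In hex: #FFECDB.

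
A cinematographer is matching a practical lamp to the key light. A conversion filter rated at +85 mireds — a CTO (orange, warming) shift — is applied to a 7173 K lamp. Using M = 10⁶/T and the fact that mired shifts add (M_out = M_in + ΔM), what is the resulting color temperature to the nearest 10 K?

M_in = 10⁶/7173 = 139.41 mireds.
M_out = 139.41 + (+85) = 224.41 mireds.
T_out = 10⁶/224.41 = 4456.1 K → 4460 K.

4460 K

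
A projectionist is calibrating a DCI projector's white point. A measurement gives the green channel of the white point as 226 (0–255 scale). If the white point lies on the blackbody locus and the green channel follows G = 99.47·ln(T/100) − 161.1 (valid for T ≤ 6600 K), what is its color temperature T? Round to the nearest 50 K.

4900 K

ln t = (226 + 161.1) / 99.47 = 3.8916.
t = e^3.8916 = 48.990.
T = 100·t = 4899 K → 4900 K to the nearest 50 K.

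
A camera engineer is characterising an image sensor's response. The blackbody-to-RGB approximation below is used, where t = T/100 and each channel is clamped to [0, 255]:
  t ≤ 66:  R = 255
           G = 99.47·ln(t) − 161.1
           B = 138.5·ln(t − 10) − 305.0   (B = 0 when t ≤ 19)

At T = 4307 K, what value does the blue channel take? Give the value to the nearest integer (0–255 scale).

180

t = 4307/100 = 43.07; the t ≤ 66 branch applies.
B = 138.5·ln(43.07 − 10) − 305.0 = 138.5·ln 33.07 − 305.0 = 138.5·3.4986 − 305.0 = 179.560.
Rounded: 180.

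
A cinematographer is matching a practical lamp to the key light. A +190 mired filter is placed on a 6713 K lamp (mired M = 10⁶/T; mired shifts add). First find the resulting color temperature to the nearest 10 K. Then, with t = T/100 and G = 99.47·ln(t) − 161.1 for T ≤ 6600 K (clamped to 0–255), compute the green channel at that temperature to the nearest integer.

176

M_in = 10⁶/6713 = 148.96; M_out = 148.96 + (+190) = 338.96.
T_out = 10⁶/338.96 = 2950.2 K → 2950 K; t = 29.5.
G = 99.47·ln 29.5 − 161.1 = 99.47·3.3844 − 161.1 = 175.545.
Rounded: 176.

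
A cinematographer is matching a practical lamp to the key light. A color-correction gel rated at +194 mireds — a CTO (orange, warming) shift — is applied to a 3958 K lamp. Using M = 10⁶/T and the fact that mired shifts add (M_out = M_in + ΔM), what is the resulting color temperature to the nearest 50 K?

M_in = 10⁶/3958 = 252.65 mireds.
M_out = 252.65 + (+194) = 446.65 mireds.
T_out = 10⁶/446.65 = 2238.9 K → 2250 K.

2250 K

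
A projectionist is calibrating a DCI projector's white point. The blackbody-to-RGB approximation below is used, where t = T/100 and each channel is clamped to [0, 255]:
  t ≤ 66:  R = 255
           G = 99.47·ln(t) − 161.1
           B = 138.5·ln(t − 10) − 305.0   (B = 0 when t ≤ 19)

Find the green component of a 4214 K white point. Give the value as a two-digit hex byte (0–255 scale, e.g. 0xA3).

0xD3

t = 4214/100 = 42.14; the t ≤ 66 branch applies.
G = 99.47·ln 42.14 − 161.1 = 99.47·3.7410 − 161.1 = 211.017.
Rounded: 211; in hex, 0xD3.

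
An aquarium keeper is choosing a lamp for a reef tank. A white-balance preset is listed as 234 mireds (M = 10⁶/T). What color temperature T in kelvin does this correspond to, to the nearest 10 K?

4270 K

T = 10⁶ / 234 = 4273.50 K → 4270 K.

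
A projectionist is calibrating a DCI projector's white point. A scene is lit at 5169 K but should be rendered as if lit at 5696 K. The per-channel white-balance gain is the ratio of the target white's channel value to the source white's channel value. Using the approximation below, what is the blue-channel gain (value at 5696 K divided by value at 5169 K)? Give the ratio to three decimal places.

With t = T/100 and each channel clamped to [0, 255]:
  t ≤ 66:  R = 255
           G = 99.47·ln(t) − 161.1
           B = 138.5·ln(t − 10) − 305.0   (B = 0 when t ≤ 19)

At 5169 K (t = 51.69):
  B = 138.5·ln(51.69 − 10) − 305.0 = 138.5·ln 41.69 − 305.0 = 138.5·3.7303 − 305.0 = 211.641.
At 5696 K (t = 56.96):
  B = 138.5·ln(56.96 − 10) − 305.0 = 138.5·ln 46.96 − 305.0 = 138.5·3.8493 − 305.0 = 228.128.
Gain = 228.128 / 211.641 = 1.0779 → 1.078.

1.078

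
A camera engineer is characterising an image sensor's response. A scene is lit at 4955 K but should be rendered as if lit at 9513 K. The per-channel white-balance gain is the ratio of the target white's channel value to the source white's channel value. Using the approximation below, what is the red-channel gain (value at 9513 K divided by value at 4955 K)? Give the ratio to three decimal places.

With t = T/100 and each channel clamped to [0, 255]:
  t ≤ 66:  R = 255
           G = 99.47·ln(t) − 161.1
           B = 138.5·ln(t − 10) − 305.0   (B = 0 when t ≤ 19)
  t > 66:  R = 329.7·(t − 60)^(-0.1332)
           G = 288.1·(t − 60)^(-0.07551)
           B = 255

At 4955 K (t = 49.55):
  R = 255 by definition for t ≤ 66.
At 9513 K (t = 95.13):
  R = 329.7·(95.13 − 60)^(-0.1332) = 329.7·35.13^(-0.1332) = 329.7·0.62247 = 205.227.
Gain = 205.227 / 255.000 = 0.8048 → 0.805.

0.805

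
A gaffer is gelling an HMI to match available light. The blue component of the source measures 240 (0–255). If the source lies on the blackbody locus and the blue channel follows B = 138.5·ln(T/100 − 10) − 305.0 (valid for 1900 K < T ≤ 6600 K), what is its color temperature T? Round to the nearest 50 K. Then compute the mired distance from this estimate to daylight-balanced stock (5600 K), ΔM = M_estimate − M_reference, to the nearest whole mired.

-15 mireds

ln(t − 10) = (240 + 305.0) / 138.5 = 3.9350.
t − 10 = e^3.9350 = 51.163, so t = 61.163.
T = 100·t = 6116 K → 6100 K to the nearest 50 K.
M_estimate = 10⁶/6100 = 163.93; M_reference = 10⁶/5600 = 178.57.
ΔM = 163.93 − 178.57 = -14.64 → -15 mireds.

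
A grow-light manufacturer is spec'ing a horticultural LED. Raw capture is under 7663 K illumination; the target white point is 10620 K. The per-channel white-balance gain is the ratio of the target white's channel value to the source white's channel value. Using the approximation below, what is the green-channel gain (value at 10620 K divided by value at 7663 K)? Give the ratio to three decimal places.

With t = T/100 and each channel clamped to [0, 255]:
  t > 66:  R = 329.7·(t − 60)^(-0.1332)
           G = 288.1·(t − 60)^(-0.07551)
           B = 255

At 7663 K (t = 76.63):
  G = 288.1·(76.63 − 60)^(-0.07551) = 288.1·16.63^(-0.07551) = 288.1·0.80874 = 232.999.
At 10620 K (t = 106.2):
  G = 288.1·(106.2 − 60)^(-0.07551) = 288.1·46.2^(-0.07551) = 288.1·0.74869 = 215.698.
Gain = 215.698 / 232.999 = 0.9257 → 0.926.

0.926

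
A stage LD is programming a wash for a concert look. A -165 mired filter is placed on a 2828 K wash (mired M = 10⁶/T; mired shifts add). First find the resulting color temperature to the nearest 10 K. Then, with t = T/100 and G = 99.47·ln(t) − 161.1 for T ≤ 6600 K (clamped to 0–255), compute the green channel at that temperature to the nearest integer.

234

M_in = 10⁶/2828 = 353.61; M_out = 353.61 + (-165) = 188.61.
T_out = 10⁶/188.61 = 5302.0 K → 5300 K; t = 53.
G = 99.47·ln 53 − 161.1 = 99.47·3.9703 − 161.1 = 233.825.
Rounded: 234.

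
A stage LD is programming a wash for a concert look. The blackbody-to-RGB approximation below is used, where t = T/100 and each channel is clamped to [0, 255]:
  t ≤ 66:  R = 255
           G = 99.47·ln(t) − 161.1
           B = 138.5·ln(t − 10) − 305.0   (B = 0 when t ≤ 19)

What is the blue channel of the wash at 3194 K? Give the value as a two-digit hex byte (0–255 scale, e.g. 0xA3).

0x7B

t = 3194/100 = 31.94; the t ≤ 66 branch applies.
B = 138.5·ln(31.94 − 10) − 305.0 = 138.5·ln 21.94 − 305.0 = 138.5·3.0883 − 305.0 = 122.731.
Rounded: 123; in hex, 0x7B.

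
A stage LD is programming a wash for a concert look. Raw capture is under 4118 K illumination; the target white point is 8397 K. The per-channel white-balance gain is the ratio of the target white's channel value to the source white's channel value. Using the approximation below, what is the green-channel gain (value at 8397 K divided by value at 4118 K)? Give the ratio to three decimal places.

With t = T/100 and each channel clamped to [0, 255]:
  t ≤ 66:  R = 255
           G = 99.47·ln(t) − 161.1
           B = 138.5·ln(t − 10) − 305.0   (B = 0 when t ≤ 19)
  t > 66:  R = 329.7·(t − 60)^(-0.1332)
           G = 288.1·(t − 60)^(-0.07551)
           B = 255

1.086

At 4118 K (t = 41.18):
  G = 99.47·ln 41.18 − 161.1 = 99.47·3.7180 − 161.1 = 208.725.
At 8397 K (t = 83.97):
  G = 288.1·(83.97 − 60)^(-0.07551) = 288.1·23.97^(-0.07551) = 288.1·0.78672 = 226.655.
Gain = 226.655 / 208.725 = 1.0859 → 1.086.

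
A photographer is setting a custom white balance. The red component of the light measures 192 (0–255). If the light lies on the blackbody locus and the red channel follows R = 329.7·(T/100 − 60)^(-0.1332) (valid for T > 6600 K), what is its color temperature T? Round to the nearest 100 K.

11800 K

(t − 60)^(-0.1332) = 192/329.7 = 0.58235.
t − 60 = 0.58235^(1/-0.1332) = 0.58235^(-7.508) = 57.929, so t = 117.929.
T = 100·t = 11793 K → 11800 K to the nearest 100 K.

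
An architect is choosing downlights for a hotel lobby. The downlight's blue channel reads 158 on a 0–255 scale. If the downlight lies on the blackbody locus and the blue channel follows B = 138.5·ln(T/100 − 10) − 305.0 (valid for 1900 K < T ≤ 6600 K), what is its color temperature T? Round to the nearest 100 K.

3800 K

ln(t − 10) = (158 + 305.0) / 138.5 = 3.3430.
t − 10 = e^3.3430 = 28.303, so t = 38.303.
T = 100·t = 3830 K → 3800 K to the nearest 100 K.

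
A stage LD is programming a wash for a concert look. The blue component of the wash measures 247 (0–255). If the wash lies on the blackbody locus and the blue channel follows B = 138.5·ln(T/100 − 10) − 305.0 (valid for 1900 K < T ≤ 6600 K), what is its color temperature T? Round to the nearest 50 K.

ln(t − 10) = (247 + 305.0) / 138.5 = 3.9856.
t − 10 = e^3.9856 = 53.815, so t = 63.815.
T = 100·t = 6382 K → 6400 K to the nearest 50 K.

6400 K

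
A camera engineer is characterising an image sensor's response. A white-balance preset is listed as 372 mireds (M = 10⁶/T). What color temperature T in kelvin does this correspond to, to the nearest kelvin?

2688 K

T = 10⁶ / 372 = 2688.17 K → 2688 K.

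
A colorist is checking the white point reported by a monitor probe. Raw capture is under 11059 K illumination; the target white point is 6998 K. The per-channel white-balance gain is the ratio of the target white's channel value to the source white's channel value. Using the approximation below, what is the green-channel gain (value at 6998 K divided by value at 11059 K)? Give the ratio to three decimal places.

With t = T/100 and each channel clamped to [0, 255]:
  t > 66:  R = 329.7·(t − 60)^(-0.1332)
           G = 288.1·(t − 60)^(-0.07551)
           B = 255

1.130

At 11059 K (t = 110.59):
  G = 288.1·(110.59 − 60)^(-0.07551) = 288.1·50.59^(-0.07551) = 288.1·0.74358 = 214.225.
At 6998 K (t = 69.98):
  G = 288.1·(69.98 − 60)^(-0.07551) = 288.1·9.98^(-0.07551) = 288.1·0.84053 = 242.158.
Gain = 242.158 / 214.225 = 1.1304 → 1.130.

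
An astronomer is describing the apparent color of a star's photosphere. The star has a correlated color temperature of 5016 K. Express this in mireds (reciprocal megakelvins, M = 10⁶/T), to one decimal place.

199.4 mireds

M = 10⁶ / 5016 = 199.362 → 199.4 mireds.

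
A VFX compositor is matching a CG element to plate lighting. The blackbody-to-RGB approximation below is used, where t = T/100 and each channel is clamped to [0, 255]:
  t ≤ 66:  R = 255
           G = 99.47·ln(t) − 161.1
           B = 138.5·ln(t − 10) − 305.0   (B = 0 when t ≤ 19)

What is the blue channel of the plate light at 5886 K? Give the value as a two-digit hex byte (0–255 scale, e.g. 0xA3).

t = 5886/100 = 58.86; the t ≤ 66 branch applies.
B = 138.5·ln(58.86 − 10) − 305.0 = 138.5·ln 48.86 − 305.0 = 138.5·3.8890 − 305.0 = 233.621.
Rounded: 234; in hex, 0xEA.

0xEA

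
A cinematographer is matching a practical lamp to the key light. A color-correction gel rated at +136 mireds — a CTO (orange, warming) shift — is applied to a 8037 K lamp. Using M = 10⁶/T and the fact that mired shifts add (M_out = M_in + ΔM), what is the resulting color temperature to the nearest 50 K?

M_in = 10⁶/8037 = 124.42 mireds.
M_out = 124.42 + (+136) = 260.42 mireds.
T_out = 10⁶/260.42 = 3839.9 K → 3850 K.

3850 K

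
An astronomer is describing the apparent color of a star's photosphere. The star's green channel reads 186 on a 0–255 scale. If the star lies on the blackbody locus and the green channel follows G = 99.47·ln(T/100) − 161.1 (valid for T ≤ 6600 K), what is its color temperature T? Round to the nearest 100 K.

3300 K

ln t = (186 + 161.1) / 99.47 = 3.4895.
t = e^3.4895 = 32.769.
T = 100·t = 3277 K → 3300 K to the nearest 100 K.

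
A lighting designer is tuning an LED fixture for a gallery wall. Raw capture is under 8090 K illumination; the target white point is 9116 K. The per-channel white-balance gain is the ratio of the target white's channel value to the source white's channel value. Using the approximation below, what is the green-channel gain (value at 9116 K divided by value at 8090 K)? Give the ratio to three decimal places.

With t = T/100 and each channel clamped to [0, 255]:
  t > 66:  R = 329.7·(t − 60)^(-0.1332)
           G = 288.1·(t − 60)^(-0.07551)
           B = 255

At 8090 K (t = 80.9):
  G = 288.1·(80.9 − 60)^(-0.07551) = 288.1·20.9^(-0.07551) = 288.1·0.79491 = 229.012.
At 9116 K (t = 91.16):
  G = 288.1·(91.16 − 60)^(-0.07551) = 288.1·31.16^(-0.07551) = 288.1·0.77129 = 222.209.
Gain = 222.209 / 229.012 = 0.9703 → 0.970.

0.970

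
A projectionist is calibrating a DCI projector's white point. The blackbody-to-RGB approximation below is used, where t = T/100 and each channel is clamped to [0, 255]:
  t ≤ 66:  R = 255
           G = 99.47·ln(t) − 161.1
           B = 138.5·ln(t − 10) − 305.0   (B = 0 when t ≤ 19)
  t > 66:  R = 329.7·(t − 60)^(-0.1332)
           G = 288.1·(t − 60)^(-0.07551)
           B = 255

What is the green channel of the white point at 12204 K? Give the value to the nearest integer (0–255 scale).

t = 12204/100 = 122.04; the t > 66 branch applies.
G = 288.1·(122.04 − 60)^(-0.07551) = 288.1·62.04^(-0.07551) = 288.1·0.73221 = 210.950.
Rounded: 211.

211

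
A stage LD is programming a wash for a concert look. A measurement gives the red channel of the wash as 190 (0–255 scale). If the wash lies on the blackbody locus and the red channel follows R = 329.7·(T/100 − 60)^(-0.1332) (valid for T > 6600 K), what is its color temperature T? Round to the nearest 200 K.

12200 K

(t − 60)^(-0.1332) = 190/329.7 = 0.57628.
t − 60 = 0.57628^(1/-0.1332) = 0.57628^(-7.508) = 62.667, so t = 122.667.
T = 100·t = 12267 K → 12200 K to the nearest 200 K.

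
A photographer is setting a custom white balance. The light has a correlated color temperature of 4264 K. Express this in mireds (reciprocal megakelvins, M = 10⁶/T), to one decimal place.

M = 10⁶ / 4264 = 234.522 → 234.5 mireds.

234.5 mireds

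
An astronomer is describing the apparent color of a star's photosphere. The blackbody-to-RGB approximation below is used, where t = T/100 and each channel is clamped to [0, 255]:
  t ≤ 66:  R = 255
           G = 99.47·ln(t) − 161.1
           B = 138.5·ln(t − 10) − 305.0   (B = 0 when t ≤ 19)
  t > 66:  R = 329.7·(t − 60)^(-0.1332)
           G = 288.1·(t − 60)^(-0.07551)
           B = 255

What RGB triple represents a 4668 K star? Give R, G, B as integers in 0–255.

R=255, G=221, B=194

t = 4668/100 = 46.68; the t ≤ 66 branch applies.
R = 255 by definition for t ≤ 66.
G = 99.47·ln 46.68 − 161.1 = 99.47·3.8433 − 161.1 = 221.195.
B = 138.5·ln(46.68 − 10) − 305.0 = 138.5·ln 36.68 − 305.0 = 138.5·3.6022 − 305.0 = 193.909.
Rounded: (255, 221, 194).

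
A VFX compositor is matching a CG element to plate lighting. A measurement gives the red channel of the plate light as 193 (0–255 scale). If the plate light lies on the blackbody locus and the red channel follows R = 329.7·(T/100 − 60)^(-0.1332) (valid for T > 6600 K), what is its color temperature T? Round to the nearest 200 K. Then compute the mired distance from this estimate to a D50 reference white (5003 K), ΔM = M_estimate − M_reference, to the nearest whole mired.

(t − 60)^(-0.1332) = 193/329.7 = 0.58538.
t − 60 = 0.58538^(1/-0.1332) = 0.58538^(-7.508) = 55.713, so t = 115.713.
T = 100·t = 11571 K → 11600 K to the nearest 200 K.
M_estimate = 10⁶/11600 = 86.21; M_reference = 10⁶/5003 = 199.88.
ΔM = 86.21 − 199.88 = -113.67 → -114 mireds.

-114 mireds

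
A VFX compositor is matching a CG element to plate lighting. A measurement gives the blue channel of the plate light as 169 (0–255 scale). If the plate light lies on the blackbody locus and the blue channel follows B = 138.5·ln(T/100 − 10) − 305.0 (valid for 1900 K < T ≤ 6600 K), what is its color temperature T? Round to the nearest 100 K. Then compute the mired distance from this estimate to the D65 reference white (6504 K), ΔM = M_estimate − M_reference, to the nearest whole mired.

ln(t − 10) = (169 + 305.0) / 138.5 = 3.4224.
t − 10 = e^3.4224 = 30.642, so t = 40.642.
T = 100·t = 4064 K → 4100 K to the nearest 100 K.
M_estimate = 10⁶/4100 = 243.90; M_reference = 10⁶/6504 = 153.75.
ΔM = 243.90 − 153.75 = 90.15 → +90 mireds.

+90 mireds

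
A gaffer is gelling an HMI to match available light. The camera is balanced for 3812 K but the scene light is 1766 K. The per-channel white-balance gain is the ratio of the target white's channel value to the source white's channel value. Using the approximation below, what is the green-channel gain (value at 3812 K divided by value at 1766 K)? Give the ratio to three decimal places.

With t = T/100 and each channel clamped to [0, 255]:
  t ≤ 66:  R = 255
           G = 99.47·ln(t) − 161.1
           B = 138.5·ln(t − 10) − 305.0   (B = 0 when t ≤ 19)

1.615

At 1766 K (t = 17.66):
  G = 99.47·ln 17.66 − 161.1 = 99.47·2.8713 − 161.1 = 124.508.
At 3812 K (t = 38.12):
  G = 99.47·ln 38.12 − 161.1 = 99.47·3.6407 − 161.1 = 201.044.
Gain = 201.044 / 124.508 = 1.6147 → 1.615.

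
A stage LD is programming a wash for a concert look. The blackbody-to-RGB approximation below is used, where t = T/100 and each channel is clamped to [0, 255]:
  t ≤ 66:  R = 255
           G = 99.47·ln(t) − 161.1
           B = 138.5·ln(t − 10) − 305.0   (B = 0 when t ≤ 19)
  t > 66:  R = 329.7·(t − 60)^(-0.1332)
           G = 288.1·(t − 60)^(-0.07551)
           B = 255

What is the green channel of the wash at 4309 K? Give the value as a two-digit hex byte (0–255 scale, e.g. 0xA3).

0xD5

t = 4309/100 = 43.09; the t ≤ 66 branch applies.
G = 99.47·ln 43.09 − 161.1 = 99.47·3.7633 − 161.1 = 213.235.
Rounded: 213; in hex, 0xD5.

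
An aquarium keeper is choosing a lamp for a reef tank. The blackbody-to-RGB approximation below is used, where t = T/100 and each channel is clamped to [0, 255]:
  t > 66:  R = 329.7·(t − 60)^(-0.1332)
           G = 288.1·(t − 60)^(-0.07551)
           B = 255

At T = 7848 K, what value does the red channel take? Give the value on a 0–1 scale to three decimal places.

t = 7848/100 = 78.48; the t > 66 branch applies.
R = 329.7·(78.48 − 60)^(-0.1332) = 329.7·18.48^(-0.1332) = 329.7·0.67807 = 223.560.
On a 0–1 scale: 223.560/255 = 0.8767 → 0.877.

0.877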